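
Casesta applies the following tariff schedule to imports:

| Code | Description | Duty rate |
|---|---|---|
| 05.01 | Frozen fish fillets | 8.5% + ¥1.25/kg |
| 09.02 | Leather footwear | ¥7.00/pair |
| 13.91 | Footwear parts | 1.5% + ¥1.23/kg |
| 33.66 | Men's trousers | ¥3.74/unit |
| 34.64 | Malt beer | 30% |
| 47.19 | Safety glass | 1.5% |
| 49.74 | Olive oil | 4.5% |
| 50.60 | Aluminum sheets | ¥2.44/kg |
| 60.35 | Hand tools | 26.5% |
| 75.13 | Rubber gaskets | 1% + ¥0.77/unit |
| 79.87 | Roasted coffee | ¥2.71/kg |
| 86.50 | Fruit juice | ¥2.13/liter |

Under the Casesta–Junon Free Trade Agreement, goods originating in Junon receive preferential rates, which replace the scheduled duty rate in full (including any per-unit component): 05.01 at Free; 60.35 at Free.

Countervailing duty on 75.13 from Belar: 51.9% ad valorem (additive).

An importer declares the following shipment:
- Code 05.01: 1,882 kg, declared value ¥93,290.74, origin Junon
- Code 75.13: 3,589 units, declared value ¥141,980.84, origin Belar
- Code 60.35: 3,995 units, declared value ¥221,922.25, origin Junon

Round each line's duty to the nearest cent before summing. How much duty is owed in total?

Line 1 (05.01, Junon, 1,882 kg, ¥93,290.74):
Base rate for 05.01 is 8.5% + ¥1.25/kg.
Origin Junon qualifies under the Casesta–Junon agreement and 05.01 is covered: preferential rate Free applies instead.
Duty = ¥93,290.74 × 0% = ¥0.00.
Line 2 (75.13, Belar, 3,589 units, ¥141,980.84):
Base rate for 75.13 is 1% + ¥0.77/unit.
Additional duty on 75.13 from Belar: +51.9%. Applied ad valorem rate: 1% + 51.9% = 52.9%.
Duty = ¥141,980.84 × 52.9% + 3,589 × ¥0.77 = ¥77,871.39.
Line 3 (60.35, Junon, 3,995 units, ¥221,922.25):
Base rate for 60.35 is 26.5%.
Origin Junon qualifies under the Casesta–Junon agreement and 60.35 is covered: preferential rate Free applies instead.
Duty = ¥221,922.25 × 0% = ¥0.00.
Total = ¥0.00 + ¥77,871.39 + ¥0.00 = ¥77,871.39.

¥77,871.39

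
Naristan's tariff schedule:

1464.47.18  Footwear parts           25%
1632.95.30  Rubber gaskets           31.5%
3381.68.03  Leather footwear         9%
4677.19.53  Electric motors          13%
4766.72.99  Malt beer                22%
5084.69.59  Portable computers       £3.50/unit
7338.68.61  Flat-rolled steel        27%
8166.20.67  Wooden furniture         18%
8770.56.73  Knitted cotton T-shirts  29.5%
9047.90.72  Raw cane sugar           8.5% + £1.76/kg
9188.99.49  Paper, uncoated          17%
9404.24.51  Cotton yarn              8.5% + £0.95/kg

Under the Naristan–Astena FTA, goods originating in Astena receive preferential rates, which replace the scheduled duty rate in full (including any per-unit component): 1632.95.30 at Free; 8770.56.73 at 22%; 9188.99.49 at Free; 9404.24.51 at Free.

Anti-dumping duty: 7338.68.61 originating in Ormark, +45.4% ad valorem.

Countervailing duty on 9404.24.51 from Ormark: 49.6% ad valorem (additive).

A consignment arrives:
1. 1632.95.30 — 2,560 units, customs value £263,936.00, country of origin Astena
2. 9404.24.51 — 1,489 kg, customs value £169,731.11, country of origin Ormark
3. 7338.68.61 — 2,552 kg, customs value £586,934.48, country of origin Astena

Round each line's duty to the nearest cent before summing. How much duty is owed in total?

£258,500.63

Line 1 (1632.95.30, Astena, 2,560 units, £263,936.00):
Base rate for 1632.95.30 is 31.5%.
Origin Astena qualifies under the Naristan–Astena agreement and 1632.95.30 is covered: preferential rate Free applies instead.
Duty = £263,936.00 × 0% = £0.00.
Line 2 (9404.24.51, Ormark, 1,489 kg, £169,731.11):
Base rate for 9404.24.51 is 8.5% + £0.95/kg.
9404.24.51 has an FTA preferential rate, but origin Ormark is not Astena; base rate stands.
Additional duty on 9404.24.51 from Ormark: +49.6%. Applied ad valorem rate: 8.5% + 49.6% = 58.1%.
Duty = £169,731.11 × 58.1% + 1,489 × £0.95 = £100,028.32.
Line 3 (7338.68.61, Astena, 2,552 kg, £586,934.48):
Base rate for 7338.68.61 is 27%.
Origin Astena is the FTA partner but 7338.68.61 is not on the preference list; base rate stands.
The additional-duty order on 7338.68.61 targets Ormark, not Astena; it does not apply.
Duty = £586,934.48 × 27% = £158,472.31.
Total = £0.00 + £100,028.32 + £158,472.31 = £258,500.63.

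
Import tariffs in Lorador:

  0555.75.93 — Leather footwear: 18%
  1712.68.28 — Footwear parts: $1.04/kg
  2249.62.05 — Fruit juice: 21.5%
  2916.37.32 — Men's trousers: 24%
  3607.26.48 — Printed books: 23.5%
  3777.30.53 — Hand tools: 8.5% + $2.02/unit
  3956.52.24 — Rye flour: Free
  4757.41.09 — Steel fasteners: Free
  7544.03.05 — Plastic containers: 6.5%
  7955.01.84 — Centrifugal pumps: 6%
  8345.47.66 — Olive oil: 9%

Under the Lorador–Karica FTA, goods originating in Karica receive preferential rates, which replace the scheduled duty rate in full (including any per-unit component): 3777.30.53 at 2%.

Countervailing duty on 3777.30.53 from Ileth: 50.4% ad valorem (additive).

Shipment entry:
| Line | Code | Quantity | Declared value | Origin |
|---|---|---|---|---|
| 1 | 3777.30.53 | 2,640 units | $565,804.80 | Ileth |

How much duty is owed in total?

Line 1 (3777.30.53, Ileth, 2,640 units, $565,804.80):
Base rate for 3777.30.53 is 8.5% + $2.02/unit.
3777.30.53 has an FTA preferential rate, but origin Ileth is not Karica; base rate stands.
Additional duty on 3777.30.53 from Ileth: +50.4%. Applied ad valorem rate: 8.5% + 50.4% = 58.9%.
Duty = $565,804.80 × 58.9% + 2,640 × $2.02 = $338,591.83.

$338,591.83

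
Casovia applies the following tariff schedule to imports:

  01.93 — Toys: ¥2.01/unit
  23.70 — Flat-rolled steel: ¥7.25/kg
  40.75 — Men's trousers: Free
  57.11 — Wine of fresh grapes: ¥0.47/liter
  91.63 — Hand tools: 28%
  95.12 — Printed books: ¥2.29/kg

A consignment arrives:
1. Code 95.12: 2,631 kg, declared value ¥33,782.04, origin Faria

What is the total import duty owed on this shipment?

¥6,024.99

Line 1 (95.12, Faria, 2,631 kg, ¥33,782.04):
Base rate for 95.12 is ¥2.29/kg.
Duty = 2,631 × ¥2.29 = ¥6,024.99.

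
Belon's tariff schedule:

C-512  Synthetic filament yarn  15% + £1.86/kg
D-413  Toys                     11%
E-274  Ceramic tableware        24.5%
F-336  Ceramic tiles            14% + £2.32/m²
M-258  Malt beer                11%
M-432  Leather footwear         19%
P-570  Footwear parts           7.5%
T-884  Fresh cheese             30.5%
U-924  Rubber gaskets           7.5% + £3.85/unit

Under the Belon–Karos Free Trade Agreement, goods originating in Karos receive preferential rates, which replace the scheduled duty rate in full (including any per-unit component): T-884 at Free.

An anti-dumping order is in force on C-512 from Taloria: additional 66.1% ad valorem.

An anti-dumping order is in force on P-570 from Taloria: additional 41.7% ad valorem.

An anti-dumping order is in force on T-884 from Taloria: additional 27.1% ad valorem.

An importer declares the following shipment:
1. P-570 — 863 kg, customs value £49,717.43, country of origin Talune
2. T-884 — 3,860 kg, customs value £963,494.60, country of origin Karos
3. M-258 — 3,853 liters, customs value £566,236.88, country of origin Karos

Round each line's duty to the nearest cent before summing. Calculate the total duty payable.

Line 1 (P-570, Talune, 863 kg, £49,717.43):
Base rate for P-570 is 7.5%.
The additional-duty order on P-570 targets Taloria, not Talune; it does not apply.
Duty = £49,717.43 × 7.5% = £3,728.81.
Line 2 (T-884, Karos, 3,860 kg, £963,494.60):
Base rate for T-884 is 30.5%.
Origin Karos qualifies under the Belon–Karos agreement and T-884 is covered: preferential rate Free applies instead.
The additional-duty order on T-884 targets Taloria, not Karos; it does not apply.
Duty = £963,494.60 × 0% = £0.00.
Line 3 (M-258, Karos, 3,853 liters, £566,236.88):
Base rate for M-258 is 11%.
Origin Karos is the FTA partner but M-258 is not on the preference list; base rate stands.
Duty = £566,236.88 × 11% = £62,286.06.
Total = £3,728.81 + £0.00 + £62,286.06 = £66,014.87.

£66,014.87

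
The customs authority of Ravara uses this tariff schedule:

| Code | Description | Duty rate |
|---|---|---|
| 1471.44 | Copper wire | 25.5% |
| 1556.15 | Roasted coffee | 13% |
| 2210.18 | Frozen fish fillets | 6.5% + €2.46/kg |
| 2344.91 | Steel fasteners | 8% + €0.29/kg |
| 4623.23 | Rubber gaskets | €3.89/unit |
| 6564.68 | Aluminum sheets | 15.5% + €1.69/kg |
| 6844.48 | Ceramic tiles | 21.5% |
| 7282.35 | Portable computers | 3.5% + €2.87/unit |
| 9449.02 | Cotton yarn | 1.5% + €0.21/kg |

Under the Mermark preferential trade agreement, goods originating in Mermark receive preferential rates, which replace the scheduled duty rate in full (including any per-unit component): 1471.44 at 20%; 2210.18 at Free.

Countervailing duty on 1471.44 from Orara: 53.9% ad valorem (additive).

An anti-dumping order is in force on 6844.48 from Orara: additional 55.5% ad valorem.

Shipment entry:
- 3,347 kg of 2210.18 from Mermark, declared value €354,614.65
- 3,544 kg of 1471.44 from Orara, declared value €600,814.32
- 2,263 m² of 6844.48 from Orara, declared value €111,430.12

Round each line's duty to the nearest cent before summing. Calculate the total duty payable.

€562,847.76

Line 1 (2210.18, Mermark, 3,347 kg, €354,614.65):
Base rate for 2210.18 is 6.5% + €2.46/kg.
Origin Mermark qualifies under the Ravara–Mermark agreement and 2210.18 is covered: preferential rate Free applies instead.
Duty = €354,614.65 × 0% = €0.00.
Line 2 (1471.44, Orara, 3,544 kg, €600,814.32):
Base rate for 1471.44 is 25.5%.
1471.44 has an FTA preferential rate, but origin Orara is not Mermark; base rate stands.
Additional duty on 1471.44 from Orara: +53.9%. Applied ad valorem rate: 25.5% + 53.9% = 79.4%.
Duty = €600,814.32 × 79.4% = €477,046.57.
Line 3 (6844.48, Orara, 2,263 m², €111,430.12):
Base rate for 6844.48 is 21.5%.
Additional duty on 6844.48 from Orara: +55.5%. Applied ad valorem rate: 21.5% + 55.5% = 77%.
Duty = €111,430.12 × 77% = €85,801.19.
Total = €0.00 + €477,046.57 + €85,801.19 = €562,847.76.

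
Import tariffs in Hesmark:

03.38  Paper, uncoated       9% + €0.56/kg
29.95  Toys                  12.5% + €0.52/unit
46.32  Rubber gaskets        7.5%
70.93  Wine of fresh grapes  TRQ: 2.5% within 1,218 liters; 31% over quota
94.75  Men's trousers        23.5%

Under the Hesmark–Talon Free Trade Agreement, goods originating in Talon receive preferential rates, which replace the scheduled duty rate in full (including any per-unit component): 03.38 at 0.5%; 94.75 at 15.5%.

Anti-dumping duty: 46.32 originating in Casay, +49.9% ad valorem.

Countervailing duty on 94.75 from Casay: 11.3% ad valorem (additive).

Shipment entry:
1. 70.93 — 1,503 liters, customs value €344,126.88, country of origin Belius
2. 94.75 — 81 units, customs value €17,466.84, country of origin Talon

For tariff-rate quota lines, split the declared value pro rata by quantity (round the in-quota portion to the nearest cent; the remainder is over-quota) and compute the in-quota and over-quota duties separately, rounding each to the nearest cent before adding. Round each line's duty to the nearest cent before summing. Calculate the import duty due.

Line 1 (70.93, Belius, 1,503 liters, €344,126.88):
Code 70.93 is under a tariff-rate quota (threshold 1,218 liters). In-quota: 1,218 liters at 2.5%; over-quota: 285 liters at 31%.
Pro-rata value split: in-quota = €344,126.88 × 1,218/1,503 = €278,873.28; over-quota = €344,126.88 − €278,873.28 = €65,253.60.
In-quota duty = €278,873.28 × 2.5% = €6,971.83. Over-quota duty = €65,253.60 × 31% = €20,228.62.
Line duty = €6,971.83 + €20,228.62 = €27,200.45.
Line 2 (94.75, Talon, 81 units, €17,466.84):
Base rate for 94.75 is 23.5%.
Origin Talon qualifies under the Hesmark–Talon agreement and 94.75 is covered: preferential rate 15.5% applies instead.
The additional-duty order on 94.75 targets Casay, not Talon; it does not apply.
Duty = €17,466.84 × 15.5% = €2,707.36.
Total = €27,200.45 + €2,707.36 = €29,907.81.

€29,907.81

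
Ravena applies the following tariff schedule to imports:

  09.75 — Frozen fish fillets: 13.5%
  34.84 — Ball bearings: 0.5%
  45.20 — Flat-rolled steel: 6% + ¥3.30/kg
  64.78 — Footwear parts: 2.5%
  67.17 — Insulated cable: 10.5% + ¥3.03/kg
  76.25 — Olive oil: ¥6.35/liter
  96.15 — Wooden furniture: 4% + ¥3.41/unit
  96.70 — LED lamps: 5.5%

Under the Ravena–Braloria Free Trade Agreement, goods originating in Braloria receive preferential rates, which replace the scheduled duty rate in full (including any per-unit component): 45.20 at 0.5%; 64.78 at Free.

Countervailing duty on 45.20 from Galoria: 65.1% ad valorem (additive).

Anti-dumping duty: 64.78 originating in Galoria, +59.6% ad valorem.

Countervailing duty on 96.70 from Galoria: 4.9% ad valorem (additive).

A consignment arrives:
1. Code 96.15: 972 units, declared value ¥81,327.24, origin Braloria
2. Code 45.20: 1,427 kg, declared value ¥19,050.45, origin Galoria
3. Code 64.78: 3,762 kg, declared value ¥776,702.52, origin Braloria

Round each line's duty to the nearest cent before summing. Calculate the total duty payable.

¥24,821.58

Line 1 (96.15, Braloria, 972 units, ¥81,327.24):
Base rate for 96.15 is 4% + ¥3.41/unit.
Origin Braloria is the FTA partner but 96.15 is not on the preference list; base rate stands.
Duty = ¥81,327.24 × 4% + 972 × ¥3.41 = ¥6,567.61.
Line 2 (45.20, Galoria, 1,427 kg, ¥19,050.45):
Base rate for 45.20 is 6% + ¥3.30/kg.
45.20 has an FTA preferential rate, but origin Galoria is not Braloria; base rate stands.
Additional duty on 45.20 from Galoria: +65.1%. Applied ad valorem rate: 6% + 65.1% = 71.1%.
Duty = ¥19,050.45 × 71.1% + 1,427 × ¥3.30 = ¥18,253.97.
Line 3 (64.78, Braloria, 3,762 kg, ¥776,702.52):
Base rate for 64.78 is 2.5%.
Origin Braloria qualifies under the Ravena–Braloria agreement and 64.78 is covered: preferential rate Free applies instead.
The additional-duty order on 64.78 targets Galoria, not Braloria; it does not apply.
Duty = ¥776,702.52 × 0% = ¥0.00.
Total = ¥6,567.61 + ¥18,253.97 + ¥0.00 = ¥24,821.58.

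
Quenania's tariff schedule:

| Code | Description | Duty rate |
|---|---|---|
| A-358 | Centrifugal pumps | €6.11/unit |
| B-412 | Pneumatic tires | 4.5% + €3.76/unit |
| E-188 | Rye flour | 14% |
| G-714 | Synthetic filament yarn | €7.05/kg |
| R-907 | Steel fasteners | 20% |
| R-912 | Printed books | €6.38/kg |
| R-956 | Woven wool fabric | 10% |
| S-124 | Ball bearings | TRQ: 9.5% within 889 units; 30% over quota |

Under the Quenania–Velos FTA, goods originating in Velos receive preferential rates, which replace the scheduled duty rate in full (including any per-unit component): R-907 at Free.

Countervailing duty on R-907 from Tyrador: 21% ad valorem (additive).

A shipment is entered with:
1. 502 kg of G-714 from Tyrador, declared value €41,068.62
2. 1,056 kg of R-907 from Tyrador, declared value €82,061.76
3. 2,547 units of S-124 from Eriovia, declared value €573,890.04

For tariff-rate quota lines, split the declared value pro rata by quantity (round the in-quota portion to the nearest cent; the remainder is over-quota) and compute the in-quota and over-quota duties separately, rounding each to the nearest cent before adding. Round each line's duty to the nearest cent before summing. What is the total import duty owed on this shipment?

€168,287.99

Line 1 (G-714, Tyrador, 502 kg, €41,068.62):
Base rate for G-714 is €7.05/kg.
Duty = 502 × €7.05 = €3,539.10.
Line 2 (R-907, Tyrador, 1,056 kg, €82,061.76):
Base rate for R-907 is 20%.
R-907 has an FTA preferential rate, but origin Tyrador is not Velos; base rate stands.
Additional duty on R-907 from Tyrador: +21%. Applied ad valorem rate: 20% + 21% = 41%.
Duty = €82,061.76 × 41% = €33,645.32.
Line 3 (S-124, Eriovia, 2,547 units, €573,890.04):
Code S-124 is under a tariff-rate quota (threshold 889 units). In-quota: 889 units at 9.5%; over-quota: 1,658 units at 30%.
Pro-rata value split: in-quota = €573,890.04 × 889/2,547 = €200,309.48; over-quota = €573,890.04 − €200,309.48 = €373,580.56.
In-quota duty = €200,309.48 × 9.5% = €19,029.40. Over-quota duty = €373,580.56 × 30% = €112,074.17.
Line duty = €19,029.40 + €112,074.17 = €131,103.57.
Total = €3,539.10 + €33,645.32 + €131,103.57 = €168,287.99.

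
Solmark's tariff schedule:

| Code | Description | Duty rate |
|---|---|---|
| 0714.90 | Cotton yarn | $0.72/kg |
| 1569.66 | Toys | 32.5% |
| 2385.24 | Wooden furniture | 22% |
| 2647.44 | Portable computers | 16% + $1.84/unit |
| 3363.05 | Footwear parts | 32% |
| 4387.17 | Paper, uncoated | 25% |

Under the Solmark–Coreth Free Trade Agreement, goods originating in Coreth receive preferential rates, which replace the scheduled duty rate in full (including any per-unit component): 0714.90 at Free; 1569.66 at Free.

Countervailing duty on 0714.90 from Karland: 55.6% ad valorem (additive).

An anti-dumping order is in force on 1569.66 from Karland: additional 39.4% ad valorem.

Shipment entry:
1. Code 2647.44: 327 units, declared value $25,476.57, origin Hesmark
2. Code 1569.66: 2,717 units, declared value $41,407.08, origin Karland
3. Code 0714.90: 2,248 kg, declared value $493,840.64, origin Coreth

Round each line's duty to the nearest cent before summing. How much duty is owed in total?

Line 1 (2647.44, Hesmark, 327 units, $25,476.57):
Base rate for 2647.44 is 16% + $1.84/unit.
Duty = $25,476.57 × 16% + 327 × $1.84 = $4,677.93.
Line 2 (1569.66, Karland, 2,717 units, $41,407.08):
Base rate for 1569.66 is 32.5%.
1569.66 has an FTA preferential rate, but origin Karland is not Coreth; base rate stands.
Additional duty on 1569.66 from Karland: +39.4%. Applied ad valorem rate: 32.5% + 39.4% = 71.9%.
Duty = $41,407.08 × 71.9% = $29,771.69.
Line 3 (0714.90, Coreth, 2,248 kg, $493,840.64):
Base rate for 0714.90 is $0.72/kg.
Origin Coreth qualifies under the Solmark–Coreth agreement and 0714.90 is covered: preferential rate Free applies instead.
The additional-duty order on 0714.90 targets Karland, not Coreth; it does not apply.
Duty = $493,840.64 × 0% = $0.00.
Total = $4,677.93 + $29,771.69 + $0.00 = $34,449.62.

$34,449.62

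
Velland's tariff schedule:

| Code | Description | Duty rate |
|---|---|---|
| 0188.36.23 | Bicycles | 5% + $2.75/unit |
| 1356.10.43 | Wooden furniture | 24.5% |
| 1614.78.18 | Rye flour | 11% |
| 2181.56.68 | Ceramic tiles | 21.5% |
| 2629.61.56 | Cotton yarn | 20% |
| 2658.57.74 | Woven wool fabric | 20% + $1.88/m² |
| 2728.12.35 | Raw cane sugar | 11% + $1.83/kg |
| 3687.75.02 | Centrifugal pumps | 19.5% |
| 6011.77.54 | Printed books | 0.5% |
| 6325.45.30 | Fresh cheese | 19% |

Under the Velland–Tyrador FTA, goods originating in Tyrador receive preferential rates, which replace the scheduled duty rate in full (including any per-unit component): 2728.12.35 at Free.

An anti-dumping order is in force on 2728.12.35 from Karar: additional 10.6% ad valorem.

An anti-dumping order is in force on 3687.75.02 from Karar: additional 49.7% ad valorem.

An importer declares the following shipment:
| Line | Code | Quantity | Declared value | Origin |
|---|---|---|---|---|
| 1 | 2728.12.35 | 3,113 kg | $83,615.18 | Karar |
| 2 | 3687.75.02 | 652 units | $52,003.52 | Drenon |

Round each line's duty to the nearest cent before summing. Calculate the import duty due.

Line 1 (2728.12.35, Karar, 3,113 kg, $83,615.18):
Base rate for 2728.12.35 is 11% + $1.83/kg.
2728.12.35 has an FTA preferential rate, but origin Karar is not Tyrador; base rate stands.
Additional duty on 2728.12.35 from Karar: +10.6%. Applied ad valorem rate: 11% + 10.6% = 21.6%.
Duty = $83,615.18 × 21.6% + 3,113 × $1.83 = $23,757.67.
Line 2 (3687.75.02, Drenon, 652 units, $52,003.52):
Base rate for 3687.75.02 is 19.5%.
The additional-duty order on 3687.75.02 targets Karar, not Drenon; it does not apply.
Duty = $52,003.52 × 19.5% = $10,140.69.
Total = $23,757.67 + $10,140.69 = $33,898.36.

$33,898.36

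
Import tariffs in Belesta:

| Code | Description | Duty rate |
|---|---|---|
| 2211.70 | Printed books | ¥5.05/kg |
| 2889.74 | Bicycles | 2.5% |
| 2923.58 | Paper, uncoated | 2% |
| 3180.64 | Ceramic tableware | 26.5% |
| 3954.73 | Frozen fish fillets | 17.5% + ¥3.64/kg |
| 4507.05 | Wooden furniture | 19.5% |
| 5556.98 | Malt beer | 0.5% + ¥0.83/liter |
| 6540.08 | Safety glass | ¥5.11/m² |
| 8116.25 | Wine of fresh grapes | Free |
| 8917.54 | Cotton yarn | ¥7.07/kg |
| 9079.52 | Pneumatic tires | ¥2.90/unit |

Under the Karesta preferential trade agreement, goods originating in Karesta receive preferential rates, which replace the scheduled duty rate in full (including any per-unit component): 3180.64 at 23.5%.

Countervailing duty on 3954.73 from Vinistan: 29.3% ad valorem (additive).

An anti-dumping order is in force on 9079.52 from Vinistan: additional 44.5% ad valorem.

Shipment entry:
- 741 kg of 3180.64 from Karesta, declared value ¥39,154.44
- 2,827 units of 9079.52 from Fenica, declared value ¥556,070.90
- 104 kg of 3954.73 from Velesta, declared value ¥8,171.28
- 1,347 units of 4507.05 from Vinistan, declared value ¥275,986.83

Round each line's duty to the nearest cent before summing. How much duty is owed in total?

Line 1 (3180.64, Karesta, 741 kg, ¥39,154.44):
Base rate for 3180.64 is 26.5%.
Origin Karesta qualifies under the Belesta–Karesta agreement and 3180.64 is covered: preferential rate 23.5% applies instead.
Duty = ¥39,154.44 × 23.5% = ¥9,201.29.
Line 2 (9079.52, Fenica, 2,827 units, ¥556,070.90):
Base rate for 9079.52 is ¥2.90/unit.
The additional-duty order on 9079.52 targets Vinistan, not Fenica; it does not apply.
Duty = 2,827 × ¥2.90 = ¥8,198.30.
Line 3 (3954.73, Velesta, 104 kg, ¥8,171.28):
Base rate for 3954.73 is 17.5% + ¥3.64/kg.
The additional-duty order on 3954.73 targets Vinistan, not Velesta; it does not apply.
Duty = ¥8,171.28 × 17.5% + 104 × ¥3.64 = ¥1,808.53.
Line 4 (4507.05, Vinistan, 1,347 units, ¥275,986.83):
Base rate for 4507.05 is 19.5%.
Duty = ¥275,986.83 × 19.5% = ¥53,817.43.
Total = ¥9,201.29 + ¥8,198.30 + ¥1,808.53 + ¥53,817.43 = ¥73,025.55.

¥73,025.55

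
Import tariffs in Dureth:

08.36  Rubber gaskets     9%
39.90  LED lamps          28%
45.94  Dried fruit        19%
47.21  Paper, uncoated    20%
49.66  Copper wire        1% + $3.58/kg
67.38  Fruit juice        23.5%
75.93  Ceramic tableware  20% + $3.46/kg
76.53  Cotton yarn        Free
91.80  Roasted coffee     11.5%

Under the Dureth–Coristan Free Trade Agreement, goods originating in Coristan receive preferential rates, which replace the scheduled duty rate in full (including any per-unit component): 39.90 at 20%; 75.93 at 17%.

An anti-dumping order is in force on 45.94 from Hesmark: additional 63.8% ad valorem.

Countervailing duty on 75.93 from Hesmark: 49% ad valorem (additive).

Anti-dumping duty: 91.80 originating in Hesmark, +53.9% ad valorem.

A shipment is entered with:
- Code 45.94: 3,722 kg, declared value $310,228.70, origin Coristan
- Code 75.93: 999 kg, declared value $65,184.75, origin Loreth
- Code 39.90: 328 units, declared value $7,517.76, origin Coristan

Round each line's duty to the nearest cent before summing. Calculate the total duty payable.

$76,940.49

Line 1 (45.94, Coristan, 3,722 kg, $310,228.70):
Base rate for 45.94 is 19%.
Origin Coristan is the FTA partner but 45.94 is not on the preference list; base rate stands.
The additional-duty order on 45.94 targets Hesmark, not Coristan; it does not apply.
Duty = $310,228.70 × 19% = $58,943.45.
Line 2 (75.93, Loreth, 999 kg, $65,184.75):
Base rate for 75.93 is 20% + $3.46/kg.
75.93 has an FTA preferential rate, but origin Loreth is not Coristan; base rate stands.
The additional-duty order on 75.93 targets Hesmark, not Loreth; it does not apply.
Duty = $65,184.75 × 20% + 999 × $3.46 = $16,493.49.
Line 3 (39.90, Coristan, 328 units, $7,517.76):
Base rate for 39.90 is 28%.
Origin Coristan qualifies under the Dureth–Coristan agreement and 39.90 is covered: preferential rate 20% applies instead.
Duty = $7,517.76 × 20% = $1,503.55.
Total = $58,943.45 + $16,493.49 + $1,503.55 = $76,940.49.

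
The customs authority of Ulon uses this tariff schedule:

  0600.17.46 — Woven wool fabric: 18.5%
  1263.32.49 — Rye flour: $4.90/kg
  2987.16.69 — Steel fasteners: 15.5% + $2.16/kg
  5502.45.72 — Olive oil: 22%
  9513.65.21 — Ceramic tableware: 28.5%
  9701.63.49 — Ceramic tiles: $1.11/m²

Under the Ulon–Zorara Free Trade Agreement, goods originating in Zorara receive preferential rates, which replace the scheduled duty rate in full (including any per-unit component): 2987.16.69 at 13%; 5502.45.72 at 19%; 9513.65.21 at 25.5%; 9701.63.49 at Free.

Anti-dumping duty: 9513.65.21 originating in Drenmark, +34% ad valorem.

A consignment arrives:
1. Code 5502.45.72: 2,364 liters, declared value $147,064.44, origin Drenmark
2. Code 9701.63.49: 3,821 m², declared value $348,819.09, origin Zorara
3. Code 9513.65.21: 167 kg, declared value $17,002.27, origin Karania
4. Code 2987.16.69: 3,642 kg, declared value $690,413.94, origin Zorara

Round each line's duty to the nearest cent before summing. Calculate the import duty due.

$126,953.64

Line 1 (5502.45.72, Drenmark, 2,364 liters, $147,064.44):
Base rate for 5502.45.72 is 22%.
5502.45.72 has an FTA preferential rate, but origin Drenmark is not Zorara; base rate stands.
Duty = $147,064.44 × 22% = $32,354.18.
Line 2 (9701.63.49, Zorara, 3,821 m², $348,819.09):
Base rate for 9701.63.49 is $1.11/m².
Origin Zorara qualifies under the Ulon–Zorara agreement and 9701.63.49 is covered: preferential rate Free applies instead.
Duty = $348,819.09 × 0% = $0.00.
Line 3 (9513.65.21, Karania, 167 kg, $17,002.27):
Base rate for 9513.65.21 is 28.5%.
9513.65.21 has an FTA preferential rate, but origin Karania is not Zorara; base rate stands.
The additional-duty order on 9513.65.21 targets Drenmark, not Karania; it does not apply.
Duty = $17,002.27 × 28.5% = $4,845.65.
Line 4 (2987.16.69, Zorara, 3,642 kg, $690,413.94):
Base rate for 2987.16.69 is 15.5% + $2.16/kg.
Origin Zorara qualifies under the Ulon–Zorara agreement and 2987.16.69 is covered: preferential rate 13% applies instead.
Duty = $690,413.94 × 13% = $89,753.81.
Total = $32,354.18 + $0.00 + $4,845.65 + $89,753.81 = $126,953.64.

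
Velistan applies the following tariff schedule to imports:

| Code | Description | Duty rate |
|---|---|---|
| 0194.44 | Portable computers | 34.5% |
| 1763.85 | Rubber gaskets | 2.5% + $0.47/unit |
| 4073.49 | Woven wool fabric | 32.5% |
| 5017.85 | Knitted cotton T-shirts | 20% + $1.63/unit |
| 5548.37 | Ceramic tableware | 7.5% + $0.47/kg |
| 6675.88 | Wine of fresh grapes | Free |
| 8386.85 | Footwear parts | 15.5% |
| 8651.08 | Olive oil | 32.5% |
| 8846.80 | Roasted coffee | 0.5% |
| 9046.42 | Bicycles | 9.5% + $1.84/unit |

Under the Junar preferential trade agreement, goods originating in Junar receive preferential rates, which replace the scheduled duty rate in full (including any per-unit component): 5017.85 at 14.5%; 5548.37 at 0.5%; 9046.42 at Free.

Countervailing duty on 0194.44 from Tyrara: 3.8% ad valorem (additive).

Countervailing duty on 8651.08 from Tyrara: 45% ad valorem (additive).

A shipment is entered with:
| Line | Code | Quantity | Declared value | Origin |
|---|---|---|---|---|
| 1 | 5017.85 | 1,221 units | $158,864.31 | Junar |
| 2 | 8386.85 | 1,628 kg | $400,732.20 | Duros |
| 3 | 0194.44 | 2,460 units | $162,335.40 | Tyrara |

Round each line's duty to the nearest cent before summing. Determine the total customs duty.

Line 1 (5017.85, Junar, 1,221 units, $158,864.31):
Base rate for 5017.85 is 20% + $1.63/unit.
Origin Junar qualifies under the Velistan–Junar agreement and 5017.85 is covered: preferential rate 14.5% applies instead.
Duty = $158,864.31 × 14.5% = $23,035.32.
Line 2 (8386.85, Duros, 1,628 kg, $400,732.20):
Base rate for 8386.85 is 15.5%.
Duty = $400,732.20 × 15.5% = $62,113.49.
Line 3 (0194.44, Tyrara, 2,460 units, $162,335.40):
Base rate for 0194.44 is 34.5%.
Additional duty on 0194.44 from Tyrara: +3.8%. Applied ad valorem rate: 34.5% + 3.8% = 38.3%.
Duty = $162,335.40 × 38.3% = $62,174.46.
Total = $23,035.32 + $62,113.49 + $62,174.46 = $147,323.27.

$147,323.27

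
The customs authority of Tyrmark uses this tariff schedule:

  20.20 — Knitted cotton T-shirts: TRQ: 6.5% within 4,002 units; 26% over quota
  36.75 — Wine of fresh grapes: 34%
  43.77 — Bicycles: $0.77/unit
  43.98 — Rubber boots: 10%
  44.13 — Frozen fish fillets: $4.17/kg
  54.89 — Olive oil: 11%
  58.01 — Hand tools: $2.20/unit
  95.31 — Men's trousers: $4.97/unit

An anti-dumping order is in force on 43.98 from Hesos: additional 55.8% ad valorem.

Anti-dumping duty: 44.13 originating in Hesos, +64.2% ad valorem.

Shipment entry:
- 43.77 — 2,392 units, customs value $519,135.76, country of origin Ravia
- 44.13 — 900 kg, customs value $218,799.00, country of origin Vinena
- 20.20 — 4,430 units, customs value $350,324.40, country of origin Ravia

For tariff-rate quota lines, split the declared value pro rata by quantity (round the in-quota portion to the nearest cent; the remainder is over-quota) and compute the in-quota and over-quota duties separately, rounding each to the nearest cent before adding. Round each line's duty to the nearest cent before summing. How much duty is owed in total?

Line 1 (43.77, Ravia, 2,392 units, $519,135.76):
Base rate for 43.77 is $0.77/unit.
Duty = 2,392 × $0.77 = $1,841.84.
Line 2 (44.13, Vinena, 900 kg, $218,799.00):
Base rate for 44.13 is $4.17/kg.
The additional-duty order on 44.13 targets Hesos, not Vinena; it does not apply.
Duty = 900 × $4.17 = $3,753.00.
Line 3 (20.20, Ravia, 4,430 units, $350,324.40):
Code 20.20 is under a tariff-rate quota (threshold 4,002 units). In-quota: 4,002 units at 6.5%; over-quota: 428 units at 26%.
Pro-rata value split: in-quota = $350,324.40 × 4,002/4,430 = $316,478.16; over-quota = $350,324.40 − $316,478.16 = $33,846.24.
In-quota duty = $316,478.16 × 6.5% = $20,571.08. Over-quota duty = $33,846.24 × 26% = $8,800.02.
Line duty = $20,571.08 + $8,800.02 = $29,371.10.
Total = $1,841.84 + $3,753.00 + $29,371.10 = $34,965.94.

$34,965.94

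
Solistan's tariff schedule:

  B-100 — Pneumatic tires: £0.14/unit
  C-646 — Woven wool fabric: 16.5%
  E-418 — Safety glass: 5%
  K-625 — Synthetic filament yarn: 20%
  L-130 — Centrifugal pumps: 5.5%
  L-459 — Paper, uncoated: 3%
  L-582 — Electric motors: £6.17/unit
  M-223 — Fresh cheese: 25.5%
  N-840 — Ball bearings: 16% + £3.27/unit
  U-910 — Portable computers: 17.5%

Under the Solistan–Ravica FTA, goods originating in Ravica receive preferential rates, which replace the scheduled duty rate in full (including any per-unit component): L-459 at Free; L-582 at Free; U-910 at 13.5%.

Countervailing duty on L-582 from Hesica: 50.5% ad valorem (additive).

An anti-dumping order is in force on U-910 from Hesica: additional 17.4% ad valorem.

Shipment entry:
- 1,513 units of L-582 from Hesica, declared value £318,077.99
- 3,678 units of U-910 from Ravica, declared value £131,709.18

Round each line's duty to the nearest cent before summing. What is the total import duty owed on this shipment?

£187,745.33

Line 1 (L-582, Hesica, 1,513 units, £318,077.99):
Base rate for L-582 is £6.17/unit.
L-582 has an FTA preferential rate, but origin Hesica is not Ravica; base rate stands.
Additional duty on L-582 from Hesica: +50.5% ad valorem. Applied ad valorem rate = 50.5%.
Duty = £318,077.99 × 50.5% + 1,513 × £6.17 = £169,964.59.
Line 2 (U-910, Ravica, 3,678 units, £131,709.18):
Base rate for U-910 is 17.5%.
Origin Ravica qualifies under the Solistan–Ravica agreement and U-910 is covered: preferential rate 13.5% applies instead.
The additional-duty order on U-910 targets Hesica, not Ravica; it does not apply.
Duty = £131,709.18 × 13.5% = £17,780.74.
Total = £169,964.59 + £17,780.74 = £187,745.33.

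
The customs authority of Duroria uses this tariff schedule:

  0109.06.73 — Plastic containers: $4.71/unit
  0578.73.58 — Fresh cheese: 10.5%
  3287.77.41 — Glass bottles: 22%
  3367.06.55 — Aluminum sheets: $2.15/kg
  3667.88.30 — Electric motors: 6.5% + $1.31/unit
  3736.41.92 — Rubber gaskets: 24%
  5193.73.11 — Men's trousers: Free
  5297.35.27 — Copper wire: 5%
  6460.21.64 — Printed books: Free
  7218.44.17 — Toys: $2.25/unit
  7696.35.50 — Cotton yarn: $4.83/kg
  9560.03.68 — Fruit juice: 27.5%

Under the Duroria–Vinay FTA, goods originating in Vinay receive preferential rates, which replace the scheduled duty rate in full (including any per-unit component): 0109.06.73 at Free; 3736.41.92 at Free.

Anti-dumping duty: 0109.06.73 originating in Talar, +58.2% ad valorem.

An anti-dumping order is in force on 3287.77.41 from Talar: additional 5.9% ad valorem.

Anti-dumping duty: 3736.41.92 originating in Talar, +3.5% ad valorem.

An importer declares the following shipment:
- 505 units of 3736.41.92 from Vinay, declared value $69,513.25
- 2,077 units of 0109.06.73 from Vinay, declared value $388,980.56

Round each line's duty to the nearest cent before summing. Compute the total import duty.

$0.00

Line 1 (3736.41.92, Vinay, 505 units, $69,513.25):
Base rate for 3736.41.92 is 24%.
Origin Vinay qualifies under the Duroria–Vinay agreement and 3736.41.92 is covered: preferential rate Free applies instead.
The additional-duty order on 3736.41.92 targets Talar, not Vinay; it does not apply.
Duty = $69,513.25 × 0% = $0.00.
Line 2 (0109.06.73, Vinay, 2,077 units, $388,980.56):
Base rate for 0109.06.73 is $4.71/unit.
Origin Vinay qualifies under the Duroria–Vinay agreement and 0109.06.73 is covered: preferential rate Free applies instead.
The additional-duty order on 0109.06.73 targets Talar, not Vinay; it does not apply.
Duty = $388,980.56 × 0% = $0.00.
Total = $0.00 + $0.00 = $0.00.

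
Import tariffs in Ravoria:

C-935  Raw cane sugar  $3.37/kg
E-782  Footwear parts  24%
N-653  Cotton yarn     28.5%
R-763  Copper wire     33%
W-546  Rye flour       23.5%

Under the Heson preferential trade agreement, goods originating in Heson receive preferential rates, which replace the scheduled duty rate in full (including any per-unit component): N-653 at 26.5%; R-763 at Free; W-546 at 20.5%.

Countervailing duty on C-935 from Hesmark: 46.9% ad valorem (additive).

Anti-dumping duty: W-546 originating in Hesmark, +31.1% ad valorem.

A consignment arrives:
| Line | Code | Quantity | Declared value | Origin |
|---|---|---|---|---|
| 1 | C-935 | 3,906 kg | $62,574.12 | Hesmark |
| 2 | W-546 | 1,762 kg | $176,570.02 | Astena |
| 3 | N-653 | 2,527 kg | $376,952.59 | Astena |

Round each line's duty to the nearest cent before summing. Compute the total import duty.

Line 1 (C-935, Hesmark, 3,906 kg, $62,574.12):
Base rate for C-935 is $3.37/kg.
Additional duty on C-935 from Hesmark: +46.9% ad valorem. Applied ad valorem rate = 46.9%.
Duty = $62,574.12 × 46.9% + 3,906 × $3.37 = $42,510.48.
Line 2 (W-546, Astena, 1,762 kg, $176,570.02):
Base rate for W-546 is 23.5%.
W-546 has an FTA preferential rate, but origin Astena is not Heson; base rate stands.
The additional-duty order on W-546 targets Hesmark, not Astena; it does not apply.
Duty = $176,570.02 × 23.5% = $41,493.95.
Line 3 (N-653, Astena, 2,527 kg, $376,952.59):
Base rate for N-653 is 28.5%.
N-653 has an FTA preferential rate, but origin Astena is not Heson; base rate stands.
Duty = $376,952.59 × 28.5% = $107,431.49.
Total = $42,510.48 + $41,493.95 + $107,431.49 = $191,435.92.

$191,435.92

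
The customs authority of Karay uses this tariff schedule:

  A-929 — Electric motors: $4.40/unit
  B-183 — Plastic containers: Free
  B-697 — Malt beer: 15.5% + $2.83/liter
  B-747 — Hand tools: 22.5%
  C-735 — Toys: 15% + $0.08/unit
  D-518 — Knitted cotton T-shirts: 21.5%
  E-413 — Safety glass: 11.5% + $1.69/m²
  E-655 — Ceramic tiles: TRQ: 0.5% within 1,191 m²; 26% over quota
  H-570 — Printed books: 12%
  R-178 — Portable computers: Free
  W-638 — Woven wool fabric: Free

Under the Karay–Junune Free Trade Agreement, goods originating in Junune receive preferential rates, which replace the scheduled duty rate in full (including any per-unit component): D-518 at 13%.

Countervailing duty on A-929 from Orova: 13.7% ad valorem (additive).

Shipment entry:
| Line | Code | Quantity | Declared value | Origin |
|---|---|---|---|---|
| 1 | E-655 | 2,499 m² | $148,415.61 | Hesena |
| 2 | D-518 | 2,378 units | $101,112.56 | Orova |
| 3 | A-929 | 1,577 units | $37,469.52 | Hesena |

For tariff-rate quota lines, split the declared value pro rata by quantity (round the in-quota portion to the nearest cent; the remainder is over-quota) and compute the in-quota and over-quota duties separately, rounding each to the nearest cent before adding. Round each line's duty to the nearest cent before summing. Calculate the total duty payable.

Line 1 (E-655, Hesena, 2,499 m², $148,415.61):
Code E-655 is under a tariff-rate quota (threshold 1,191 m²). In-quota: 1,191 m² at 0.5%; over-quota: 1,308 m² at 26%.
Pro-rata value split: in-quota = $148,415.61 × 1,191/2,499 = $70,733.49; over-quota = $148,415.61 − $70,733.49 = $77,682.12.
In-quota duty = $70,733.49 × 0.5% = $353.67. Over-quota duty = $77,682.12 × 26% = $20,197.35.
Line duty = $353.67 + $20,197.35 = $20,551.02.
Line 2 (D-518, Orova, 2,378 units, $101,112.56):
Base rate for D-518 is 21.5%.
D-518 has an FTA preferential rate, but origin Orova is not Junune; base rate stands.
Duty = $101,112.56 × 21.5% = $21,739.20.
Line 3 (A-929, Hesena, 1,577 units, $37,469.52):
Base rate for A-929 is $4.40/unit.
The additional-duty order on A-929 targets Orova, not Hesena; it does not apply.
Duty = 1,577 × $4.40 = $6,938.80.
Total = $20,551.02 + $21,739.20 + $6,938.80 = $49,229.02.

$49,229.02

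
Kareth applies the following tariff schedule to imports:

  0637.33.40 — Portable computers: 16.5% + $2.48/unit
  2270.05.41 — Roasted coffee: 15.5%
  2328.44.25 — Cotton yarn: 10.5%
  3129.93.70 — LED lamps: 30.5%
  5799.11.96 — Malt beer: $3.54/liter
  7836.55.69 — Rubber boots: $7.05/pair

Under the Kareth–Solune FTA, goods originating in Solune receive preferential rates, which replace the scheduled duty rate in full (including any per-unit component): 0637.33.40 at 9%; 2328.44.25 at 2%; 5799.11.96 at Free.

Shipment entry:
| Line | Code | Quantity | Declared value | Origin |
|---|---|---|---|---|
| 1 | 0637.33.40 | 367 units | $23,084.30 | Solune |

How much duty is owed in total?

$2,077.59

Line 1 (0637.33.40, Solune, 367 units, $23,084.30):
Base rate for 0637.33.40 is 16.5% + $2.48/unit.
Origin Solune qualifies under the Kareth–Solune agreement and 0637.33.40 is covered: preferential rate 9% applies instead.
Duty = $23,084.30 × 9% = $2,077.59.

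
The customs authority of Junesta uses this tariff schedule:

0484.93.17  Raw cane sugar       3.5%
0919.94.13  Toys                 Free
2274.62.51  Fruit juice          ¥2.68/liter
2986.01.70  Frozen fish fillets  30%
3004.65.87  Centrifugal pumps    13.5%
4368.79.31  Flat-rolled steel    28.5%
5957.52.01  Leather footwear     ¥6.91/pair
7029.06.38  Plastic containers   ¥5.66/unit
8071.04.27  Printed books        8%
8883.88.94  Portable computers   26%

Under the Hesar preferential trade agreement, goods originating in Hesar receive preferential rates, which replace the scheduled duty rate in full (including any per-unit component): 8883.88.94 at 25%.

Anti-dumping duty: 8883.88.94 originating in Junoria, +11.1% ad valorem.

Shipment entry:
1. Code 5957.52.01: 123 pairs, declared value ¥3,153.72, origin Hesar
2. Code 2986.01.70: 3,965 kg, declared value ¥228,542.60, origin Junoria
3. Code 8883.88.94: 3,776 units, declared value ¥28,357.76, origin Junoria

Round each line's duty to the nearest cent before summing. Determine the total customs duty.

Line 1 (5957.52.01, Hesar, 123 pairs, ¥3,153.72):
Base rate for 5957.52.01 is ¥6.91/pair.
Origin Hesar is the FTA partner but 5957.52.01 is not on the preference list; base rate stands.
Duty = 123 × ¥6.91 = ¥849.93.
Line 2 (2986.01.70, Junoria, 3,965 kg, ¥228,542.60):
Base rate for 2986.01.70 is 30%.
Duty = ¥228,542.60 × 30% = ¥68,562.78.
Line 3 (8883.88.94, Junoria, 3,776 units, ¥28,357.76):
Base rate for 8883.88.94 is 26%.
8883.88.94 has an FTA preferential rate, but origin Junoria is not Hesar; base rate stands.
Additional duty on 8883.88.94 from Junoria: +11.1%. Applied ad valorem rate: 26% + 11.1% = 37.1%.
Duty = ¥28,357.76 × 37.1% = ¥10,520.73.
Total = ¥849.93 + ¥68,562.78 + ¥10,520.73 = ¥79,933.44.

¥79,933.44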